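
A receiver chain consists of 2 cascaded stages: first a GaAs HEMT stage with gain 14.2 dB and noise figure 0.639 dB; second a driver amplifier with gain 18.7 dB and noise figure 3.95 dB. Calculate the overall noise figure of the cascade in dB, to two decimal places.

0.85 dB

Convert to linear (a loss of L dB is a gain of −L dB): F_i = 10^(NF_i/10), G_i = 10^(G_i,dB/10)
  Stage 1: F_1 = 10^(0.639/10) = 1.159, G_1 = 10^(14.2/10) = 26.30
  Stage 2: F_2 = 10^(3.95/10) = 2.483, G_2 = 10^(18.7/10) = 74.13
Friis cascade:
  F = 1.159 + (2.483 − 1)/26.30 = 1.215
NF = 10 log₁₀(1.215) = 0.85 dB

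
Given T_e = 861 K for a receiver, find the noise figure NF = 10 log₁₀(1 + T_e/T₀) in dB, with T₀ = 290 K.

5.99 dB

F = 1 + T_e/T₀ = 1 + 861/290 = 3.96897
NF = 10 log₁₀(3.96897) = 5.99 dB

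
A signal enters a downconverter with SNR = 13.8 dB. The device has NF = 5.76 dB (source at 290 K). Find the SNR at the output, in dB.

By definition F = SNR_in/SNR_out, so in dB: SNR_out = SNR_in − NF
SNR_out = 13.8 − 5.76 = 8.04 dB

8.04 dB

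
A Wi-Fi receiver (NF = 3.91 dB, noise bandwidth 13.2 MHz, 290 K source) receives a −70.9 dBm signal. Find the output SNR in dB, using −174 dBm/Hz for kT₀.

Noise floor: N = −174 + 10 log₁₀(B) + NF
10 log₁₀(1.32×10⁷) = 71.21 dB
N = −174 + 71.21 + 3.91 = −98.88 dBm
SNR = P_sig − N = −70.9 − (−98.88) = 27.98 dB → 28.0 dB

28.0 dB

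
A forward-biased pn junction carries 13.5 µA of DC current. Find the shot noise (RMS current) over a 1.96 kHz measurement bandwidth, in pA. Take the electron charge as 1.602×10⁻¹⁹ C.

92.1 pA

I_n = √(2qI·B)
2qI·B = 2 × 1.602×10⁻¹⁹ × 1.35×10⁻⁵ × 1.96×10³ = 8.48×10⁻²¹ A²
I_n = √(8.48×10⁻²¹) = 9.21×10⁻¹¹ A = 92.1 pA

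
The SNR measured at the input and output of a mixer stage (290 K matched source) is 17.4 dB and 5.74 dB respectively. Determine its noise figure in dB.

NF (dB) = SNR_in(dB) − SNR_out(dB) when the source is at T₀
NF = 17.4 − 5.74 = 11.66 dB

11.66 dB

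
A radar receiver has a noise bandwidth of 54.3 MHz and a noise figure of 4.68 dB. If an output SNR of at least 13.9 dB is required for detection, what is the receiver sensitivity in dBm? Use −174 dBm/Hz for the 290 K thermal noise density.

−78.1 dBm

Sensitivity = −174 + 10 log₁₀(B) + NF + SNR_min
= −174 + 77.35 + 4.68 + 13.9
= −78.07 dBm → −78.1 dBm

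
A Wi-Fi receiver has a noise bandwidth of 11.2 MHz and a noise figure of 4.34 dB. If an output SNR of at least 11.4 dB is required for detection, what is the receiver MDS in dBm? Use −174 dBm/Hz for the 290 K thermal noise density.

−87.8 dBm

Sensitivity = −174 + 10 log₁₀(B) + NF + SNR_min
= −174 + 70.49 + 4.34 + 11.4
= −87.77 dBm → −87.8 dBm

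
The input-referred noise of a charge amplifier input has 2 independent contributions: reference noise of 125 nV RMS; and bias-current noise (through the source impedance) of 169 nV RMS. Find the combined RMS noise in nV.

Uncorrelated sources add in power (mean-square): V_tot = √(ΣV_i²)
V_tot = √[(1.25×10⁻⁷)² + (1.69×10⁻⁷)²] = 2.10×10⁻⁷ V = 210 nV

210 nV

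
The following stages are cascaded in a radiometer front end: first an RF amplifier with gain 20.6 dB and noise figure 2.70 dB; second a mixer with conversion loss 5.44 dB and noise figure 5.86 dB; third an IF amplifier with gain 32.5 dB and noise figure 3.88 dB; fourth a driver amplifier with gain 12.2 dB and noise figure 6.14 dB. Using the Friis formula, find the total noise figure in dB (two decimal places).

2.86 dB

Convert to linear (a loss of L dB is a gain of −L dB): F_i = 10^(NF_i/10), G_i = 10^(G_i,dB/10)
  Stage 1: F_1 = 10^(2.70/10) = 1.862, G_1 = 10^(20.6/10) = 114.8
  Stage 2: F_2 = 10^(5.86/10) = 3.855, G_2 = 10^(−5.44/10) = 0.2858
  Stage 3: F_3 = 10^(3.88/10) = 2.443, G_3 = 10^(32.5/10) = 1778
  Stage 4: F_4 = 10^(6.14/10) = 4.111, G_4 = 10^(12.2/10) = 16.60
Friis cascade:
  F = 1.862 + (3.855 − 1)/114.8 + (2.443 − 1)/32.81 + (4.111 − 1)/5.834×10⁴ = 1.931
NF = 10 log₁₀(1.931) = 2.86 dB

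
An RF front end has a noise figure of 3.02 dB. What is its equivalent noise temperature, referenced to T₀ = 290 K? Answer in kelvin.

291 K

F = 10^(3.02/10) = 2.00447
T_e = (F − 1)·T₀ = (2.00447 − 1) × 290 = 291 K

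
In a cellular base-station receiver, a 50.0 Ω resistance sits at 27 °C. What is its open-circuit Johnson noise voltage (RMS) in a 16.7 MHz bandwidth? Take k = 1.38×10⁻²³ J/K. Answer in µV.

3.72 µV

T = 27 °C + 273.15 = 300.15 K
V_n = √(4kTRB)
4kTRB = 4 × 1.38×10⁻²³ × 300.15 × 5.00×10¹ × 1.67×10⁷ = 1.38×10⁻¹¹ V²
V_n = √(1.38×10⁻¹¹) = 3.72×10⁻⁶ V = 3.72 µV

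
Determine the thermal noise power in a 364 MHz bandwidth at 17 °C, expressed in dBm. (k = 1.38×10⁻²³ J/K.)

−88.4 dBm

T = 17 °C + 273.15 = 290.15 K
P_n = kTB = 1.38×10⁻²³ × 290.15 × 3.64×10⁸ = 1.46×10⁻¹² W
In dBm: 10 log₁₀(1.46×10⁻¹² / 10⁻³) = −88.4 dBm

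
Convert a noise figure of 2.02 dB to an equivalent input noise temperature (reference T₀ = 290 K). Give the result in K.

F = 10^(2.02/10) = 1.59221
T_e = (F − 1)·T₀ = (1.59221 − 1) × 290 = 172 K

172 K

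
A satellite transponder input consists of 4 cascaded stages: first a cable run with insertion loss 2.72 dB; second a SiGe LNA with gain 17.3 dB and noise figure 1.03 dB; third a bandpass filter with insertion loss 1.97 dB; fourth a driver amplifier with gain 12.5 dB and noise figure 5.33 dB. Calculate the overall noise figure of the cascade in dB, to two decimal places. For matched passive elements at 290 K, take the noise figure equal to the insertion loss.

Convert to linear (a loss of L dB is a gain of −L dB): F_i = 10^(NF_i/10), G_i = 10^(G_i,dB/10)
  Stage 1: F_1 = 10^(2.72/10) = 1.871, G_1 = 10^(−2.72/10) = 0.5346
  Stage 2: F_2 = 10^(1.03/10) = 1.268, G_2 = 10^(17.3/10) = 53.70
  Stage 3: F_3 = 10^(1.97/10) = 1.574, G_3 = 10^(−1.97/10) = 0.6353
  Stage 4: F_4 = 10^(5.33/10) = 3.412, G_4 = 10^(12.5/10) = 17.78
Friis cascade:
  F = 1.871 + (1.268 − 1)/0.5346 + (1.574 − 1)/28.71 + (3.412 − 1)/18.24 = 2.524
NF = 10 log₁₀(2.524) = 4.02 dB

4.02 dB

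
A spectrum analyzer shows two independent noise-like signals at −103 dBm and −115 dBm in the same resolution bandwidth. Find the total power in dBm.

−102.7 dBm

Convert to linear, add, convert back:
P₁ = 5.01×10⁻¹⁴ W, P₂ = 3.16×10⁻¹⁵ W
P_tot = 5.33×10⁻¹⁴ W → 10 log₁₀(P_tot / 10⁻³) = −102.7 dBm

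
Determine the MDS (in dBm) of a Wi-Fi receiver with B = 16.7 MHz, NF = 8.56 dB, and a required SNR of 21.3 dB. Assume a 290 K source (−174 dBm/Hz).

Sensitivity = −174 + 10 log₁₀(B) + NF + SNR_min
= −174 + 72.23 + 8.56 + 21.3
= −71.91 dBm → −71.9 dBm

−71.9 dBm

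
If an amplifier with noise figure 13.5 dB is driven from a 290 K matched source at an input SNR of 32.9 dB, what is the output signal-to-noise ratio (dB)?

By definition F = SNR_in/SNR_out, so in dB: SNR_out = SNR_in − NF
SNR_out = 32.9 − 13.5 = 19.4 dB

19.4 dB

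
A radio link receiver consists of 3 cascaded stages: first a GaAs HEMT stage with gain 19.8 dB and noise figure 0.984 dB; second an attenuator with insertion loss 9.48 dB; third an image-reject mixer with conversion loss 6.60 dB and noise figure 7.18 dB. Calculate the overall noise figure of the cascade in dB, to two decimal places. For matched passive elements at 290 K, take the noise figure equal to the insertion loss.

2.38 dB

Convert to linear (a loss of L dB is a gain of −L dB): F_i = 10^(NF_i/10), G_i = 10^(G_i,dB/10)
  Stage 1: F_1 = 10^(0.984/10) = 1.254, G_1 = 10^(19.8/10) = 95.50
  Stage 2: F_2 = 10^(9.48/10) = 8.872, G_2 = 10^(−9.48/10) = 0.1127
  Stage 3: F_3 = 10^(7.18/10) = 5.224, G_3 = 10^(−6.60/10) = 0.2188
Friis cascade:
  F = 1.254 + (8.872 − 1)/95.50 + (5.224 − 1)/10.76 = 1.729
NF = 10 log₁₀(1.729) = 2.38 dB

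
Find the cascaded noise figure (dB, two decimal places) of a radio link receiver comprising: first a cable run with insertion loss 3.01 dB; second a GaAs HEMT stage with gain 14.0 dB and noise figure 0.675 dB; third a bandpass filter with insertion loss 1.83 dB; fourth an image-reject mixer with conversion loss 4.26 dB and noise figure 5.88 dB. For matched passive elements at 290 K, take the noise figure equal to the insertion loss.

4.36 dB

Convert to linear (a loss of L dB is a gain of −L dB): F_i = 10^(NF_i/10), G_i = 10^(G_i,dB/10)
  Stage 1: F_1 = 10^(3.01/10) = 2.000, G_1 = 10^(−3.01/10) = 0.5000
  Stage 2: F_2 = 10^(0.675/10) = 1.168, G_2 = 10^(14.0/10) = 25.12
  Stage 3: F_3 = 10^(1.83/10) = 1.524, G_3 = 10^(−1.83/10) = 0.6561
  Stage 4: F_4 = 10^(5.88/10) = 3.873, G_4 = 10^(−4.26/10) = 0.3750
Friis cascade:
  F = 2.000 + (1.168 − 1)/0.5000 + (1.524 − 1)/12.56 + (3.873 − 1)/8.241 = 2.726
NF = 10 log₁₀(2.726) = 4.36 dB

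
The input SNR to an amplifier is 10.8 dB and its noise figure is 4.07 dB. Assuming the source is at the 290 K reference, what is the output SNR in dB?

By definition F = SNR_in/SNR_out, so in dB: SNR_out = SNR_in − NF
SNR_out = 10.8 − 4.07 = 6.73 dB

6.73 dB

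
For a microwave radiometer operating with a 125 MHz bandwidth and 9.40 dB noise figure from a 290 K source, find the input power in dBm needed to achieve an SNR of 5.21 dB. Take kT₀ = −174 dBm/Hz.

Sensitivity = −174 + 10 log₁₀(B) + NF + SNR_min
= −174 + 80.97 + 9.40 + 5.21
= −78.42 dBm → −78.4 dBm

−78.4 dBm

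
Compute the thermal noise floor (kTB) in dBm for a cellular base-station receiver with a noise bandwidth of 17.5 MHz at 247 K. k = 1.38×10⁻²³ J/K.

−102.2 dBm

P_n = kTB = 1.38×10⁻²³ × 247 × 1.75×10⁷ = 5.97×10⁻¹⁴ W
In dBm: 10 log₁₀(5.97×10⁻¹⁴ / 10⁻³) = −102.2 dBm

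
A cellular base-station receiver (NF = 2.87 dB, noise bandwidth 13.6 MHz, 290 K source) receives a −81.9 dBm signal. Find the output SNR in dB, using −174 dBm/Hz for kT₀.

Noise floor: N = −174 + 10 log₁₀(B) + NF
10 log₁₀(1.36×10⁷) = 71.34 dB
N = −174 + 71.34 + 2.87 = −99.79 dBm
SNR = P_sig − N = −81.9 − (−99.79) = 17.89 dB → 17.9 dB

17.9 dB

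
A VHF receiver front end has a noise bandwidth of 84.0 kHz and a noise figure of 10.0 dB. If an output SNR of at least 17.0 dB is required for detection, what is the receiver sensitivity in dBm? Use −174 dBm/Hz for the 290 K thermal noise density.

Sensitivity = −174 + 10 log₁₀(B) + NF + SNR_min
= −174 + 49.24 + 10.0 + 17.0
= −97.76 dBm → −97.8 dBm

−97.8 dBm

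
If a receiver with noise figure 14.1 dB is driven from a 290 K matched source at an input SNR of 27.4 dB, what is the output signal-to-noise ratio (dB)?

13.3 dB

By definition F = SNR_in/SNR_out, so in dB: SNR_out = SNR_in − NF
SNR_out = 27.4 − 14.1 = 13.3 dB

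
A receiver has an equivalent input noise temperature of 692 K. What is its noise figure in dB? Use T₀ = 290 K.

F = 1 + T_e/T₀ = 1 + 692/290 = 3.38621
NF = 10 log₁₀(3.38621) = 5.30 dB

5.30 dB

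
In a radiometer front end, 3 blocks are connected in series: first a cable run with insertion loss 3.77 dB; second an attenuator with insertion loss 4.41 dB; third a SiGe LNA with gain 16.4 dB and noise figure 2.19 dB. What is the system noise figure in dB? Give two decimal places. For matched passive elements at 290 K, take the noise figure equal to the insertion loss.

10.37 dB

Convert to linear (a loss of L dB is a gain of −L dB): F_i = 10^(NF_i/10), G_i = 10^(G_i,dB/10)
  Stage 1: F_1 = 10^(3.77/10) = 2.382, G_1 = 10^(−3.77/10) = 0.4198
  Stage 2: F_2 = 10^(4.41/10) = 2.761, G_2 = 10^(−4.41/10) = 0.3622
  Stage 3: F_3 = 10^(2.19/10) = 1.656, G_3 = 10^(16.4/10) = 43.65
Friis cascade:
  F = 2.382 + (2.761 − 1)/0.4198 + (1.656 − 1)/0.1521 = 10.89
NF = 10 log₁₀(10.89) = 10.37 dB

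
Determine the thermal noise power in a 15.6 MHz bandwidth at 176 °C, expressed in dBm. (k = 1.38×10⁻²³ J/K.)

−100.1 dBm

T = 176 °C + 273.15 = 449.15 K
P_n = kTB = 1.38×10⁻²³ × 449.15 × 1.56×10⁷ = 9.67×10⁻¹⁴ W
In dBm: 10 log₁₀(9.67×10⁻¹⁴ / 10⁻³) = −100.1 dBm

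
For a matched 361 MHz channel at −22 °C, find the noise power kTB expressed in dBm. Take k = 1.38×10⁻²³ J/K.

−89.0 dBm

T = −22 °C + 273.15 = 251.15 K
P_n = kTB = 1.38×10⁻²³ × 251.15 × 3.61×10⁸ = 1.25×10⁻¹² W
In dBm: 10 log₁₀(1.25×10⁻¹² / 10⁻³) = −89.0 dBm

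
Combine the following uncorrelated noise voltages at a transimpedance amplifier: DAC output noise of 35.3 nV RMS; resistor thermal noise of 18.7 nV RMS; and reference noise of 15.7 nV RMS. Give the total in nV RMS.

Uncorrelated sources add in power (mean-square): V_tot = √(ΣV_i²)
V_tot = √[(3.53×10⁻⁸)² + (1.87×10⁻⁸)² + (1.57×10⁻⁸)²] = 4.29×10⁻⁸ V = 42.9 nV

42.9 nV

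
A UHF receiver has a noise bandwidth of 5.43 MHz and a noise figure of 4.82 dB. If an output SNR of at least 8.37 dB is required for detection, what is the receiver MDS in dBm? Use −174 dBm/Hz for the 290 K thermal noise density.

Sensitivity = −174 + 10 log₁₀(B) + NF + SNR_min
= −174 + 67.35 + 4.82 + 8.37
= −93.46 dBm → −93.5 dBm

−93.5 dBm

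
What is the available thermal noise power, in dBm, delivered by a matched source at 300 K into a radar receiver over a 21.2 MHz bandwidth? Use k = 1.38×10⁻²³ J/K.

P_n = kTB = 1.38×10⁻²³ × 300 × 2.12×10⁷ = 8.78×10⁻¹⁴ W
In dBm: 10 log₁₀(8.78×10⁻¹⁴ / 10⁻³) = −100.6 dBm

−100.6 dBm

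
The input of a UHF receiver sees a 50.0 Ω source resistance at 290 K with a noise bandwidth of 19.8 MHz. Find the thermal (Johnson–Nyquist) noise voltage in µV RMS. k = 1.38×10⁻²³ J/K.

3.98 µV

V_n = √(4kTRB)
4kTRB = 4 × 1.38×10⁻²³ × 290 × 5.00×10¹ × 1.98×10⁷ = 1.58×10⁻¹¹ V²
V_n = √(1.58×10⁻¹¹) = 3.98×10⁻⁶ V = 3.98 µV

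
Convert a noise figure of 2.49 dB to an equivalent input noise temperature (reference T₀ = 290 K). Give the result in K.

F = 10^(2.49/10) = 1.77419
T_e = (F − 1)·T₀ = (1.77419 − 1) × 290 = 225 K

225 K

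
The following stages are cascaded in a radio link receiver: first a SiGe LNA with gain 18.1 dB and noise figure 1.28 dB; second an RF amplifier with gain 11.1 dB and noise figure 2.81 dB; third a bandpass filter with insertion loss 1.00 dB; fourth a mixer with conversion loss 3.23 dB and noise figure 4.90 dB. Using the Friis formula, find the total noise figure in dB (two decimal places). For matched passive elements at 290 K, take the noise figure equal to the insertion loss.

Convert to linear (a loss of L dB is a gain of −L dB): F_i = 10^(NF_i/10), G_i = 10^(G_i,dB/10)
  Stage 1: F_1 = 10^(1.28/10) = 1.343, G_1 = 10^(18.1/10) = 64.57
  Stage 2: F_2 = 10^(2.81/10) = 1.910, G_2 = 10^(11.1/10) = 12.88
  Stage 3: F_3 = 10^(1.00/10) = 1.259, G_3 = 10^(−1.00/10) = 0.7943
  Stage 4: F_4 = 10^(4.90/10) = 3.090, G_4 = 10^(−3.23/10) = 0.4753
Friis cascade:
  F = 1.343 + (1.910 − 1)/64.57 + (1.259 − 1)/831.8 + (3.090 − 1)/660.7 = 1.360
NF = 10 log₁₀(1.360) = 1.34 dB

1.34 dB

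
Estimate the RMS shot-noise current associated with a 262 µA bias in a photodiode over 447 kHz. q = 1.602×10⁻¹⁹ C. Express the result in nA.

I_n = √(2qI·B)
2qI·B = 2 × 1.602×10⁻¹⁹ × 2.62×10⁻⁴ × 4.47×10⁵ = 3.75×10⁻¹⁷ A²
I_n = √(3.75×10⁻¹⁷) = 6.13×10⁻⁹ A = 6.13 nA

6.13 nA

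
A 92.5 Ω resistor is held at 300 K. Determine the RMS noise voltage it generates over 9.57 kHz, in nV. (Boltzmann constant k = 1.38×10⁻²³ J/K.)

121 nV

V_n = √(4kTRB)
4kTRB = 4 × 1.38×10⁻²³ × 300 × 9.25×10¹ × 9.57×10³ = 1.47×10⁻¹⁴ V²
V_n = √(1.47×10⁻¹⁴) = 1.21×10⁻⁷ V = 121 nV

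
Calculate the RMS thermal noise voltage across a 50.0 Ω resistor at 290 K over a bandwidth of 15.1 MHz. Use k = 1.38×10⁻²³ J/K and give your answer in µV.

V_n = √(4kTRB)
4kTRB = 4 × 1.38×10⁻²³ × 290 × 5.00×10¹ × 1.51×10⁷ = 1.21×10⁻¹¹ V²
V_n = √(1.21×10⁻¹¹) = 3.48×10⁻⁶ V = 3.48 µV

3.48 µV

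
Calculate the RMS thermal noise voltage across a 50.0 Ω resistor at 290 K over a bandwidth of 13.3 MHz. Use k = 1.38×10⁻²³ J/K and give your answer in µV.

3.26 µV

V_n = √(4kTRB)
4kTRB = 4 × 1.38×10⁻²³ × 290 × 5.00×10¹ × 1.33×10⁷ = 1.06×10⁻¹¹ V²
V_n = √(1.06×10⁻¹¹) = 3.26×10⁻⁶ V = 3.26 µV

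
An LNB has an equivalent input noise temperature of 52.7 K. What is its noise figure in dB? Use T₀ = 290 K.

F = 1 + T_e/T₀ = 1 + 52.7/290 = 1.18172
NF = 10 log₁₀(1.18172) = 0.725 dB

0.725 dB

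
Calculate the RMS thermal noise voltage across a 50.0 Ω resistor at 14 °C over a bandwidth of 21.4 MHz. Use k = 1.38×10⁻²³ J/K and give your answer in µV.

4.12 µV

T = 14 °C + 273.15 = 287.15 K
V_n = √(4kTRB)
4kTRB = 4 × 1.38×10⁻²³ × 287.15 × 5.00×10¹ × 2.14×10⁷ = 1.70×10⁻¹¹ V²
V_n = √(1.70×10⁻¹¹) = 4.12×10⁻⁶ V = 4.12 µV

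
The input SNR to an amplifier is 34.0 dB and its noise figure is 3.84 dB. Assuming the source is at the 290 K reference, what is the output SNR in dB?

By definition F = SNR_in/SNR_out, so in dB: SNR_out = SNR_in − NF
SNR_out = 34.0 − 3.84 = 30.16 dB

30.16 dB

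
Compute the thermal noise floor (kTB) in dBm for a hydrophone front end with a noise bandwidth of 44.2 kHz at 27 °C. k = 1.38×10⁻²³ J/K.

T = 27 °C + 273.15 = 300.15 K
P_n = kTB = 1.38×10⁻²³ × 300.15 × 4.42×10⁴ = 1.83×10⁻¹⁶ W
In dBm: 10 log₁₀(1.83×10⁻¹⁶ / 10⁻³) = −127.4 dBm

−127.4 dBm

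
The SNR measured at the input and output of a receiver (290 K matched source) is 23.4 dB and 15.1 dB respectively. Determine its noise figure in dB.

NF (dB) = SNR_in(dB) − SNR_out(dB) when the source is at T₀
NF = 23.4 − 15.1 = 8.3 dB

8.3 dB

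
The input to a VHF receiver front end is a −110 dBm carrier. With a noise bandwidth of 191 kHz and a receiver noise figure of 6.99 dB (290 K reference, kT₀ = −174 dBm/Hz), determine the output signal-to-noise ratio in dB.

4.2 dB

Noise floor: N = −174 + 10 log₁₀(B) + NF
10 log₁₀(1.91×10⁵) = 52.81 dB
N = −174 + 52.81 + 6.99 = −114.20 dBm
SNR = P_sig − N = −110 − (−114.20) = 4.20 dB → 4.2 dB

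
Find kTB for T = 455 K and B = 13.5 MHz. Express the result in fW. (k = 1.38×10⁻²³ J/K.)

84.8 fW

P_n = kTB = 1.38×10⁻²³ × 455 × 1.35×10⁷ = 8.48×10⁻¹⁴ W = 84.8 fW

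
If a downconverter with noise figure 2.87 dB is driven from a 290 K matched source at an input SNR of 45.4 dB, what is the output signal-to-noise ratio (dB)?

By definition F = SNR_in/SNR_out, so in dB: SNR_out = SNR_in − NF
SNR_out = 45.4 − 2.87 = 42.53 dB

42.53 dB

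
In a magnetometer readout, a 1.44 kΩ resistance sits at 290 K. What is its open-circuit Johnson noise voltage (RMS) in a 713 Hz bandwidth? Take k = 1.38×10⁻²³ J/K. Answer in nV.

V_n = √(4kTRB)
4kTRB = 4 × 1.38×10⁻²³ × 290 × 1.44×10³ × 7.13×10² = 1.64×10⁻¹⁴ V²
V_n = √(1.64×10⁻¹⁴) = 1.28×10⁻⁷ V = 128 nV

128 nV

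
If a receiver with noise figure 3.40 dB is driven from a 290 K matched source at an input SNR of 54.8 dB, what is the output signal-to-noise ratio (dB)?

51.40 dB

By definition F = SNR_in/SNR_out, so in dB: SNR_out = SNR_in − NF
SNR_out = 54.8 − 3.40 = 51.40 dB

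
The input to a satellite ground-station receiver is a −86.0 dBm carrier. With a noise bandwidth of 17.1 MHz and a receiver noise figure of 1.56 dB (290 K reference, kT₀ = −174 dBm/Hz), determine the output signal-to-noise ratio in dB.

Noise floor: N = −174 + 10 log₁₀(B) + NF
10 log₁₀(1.71×10⁷) = 72.33 dB
N = −174 + 72.33 + 1.56 = −100.11 dBm
SNR = P_sig − N = −86.0 − (−100.11) = 14.11 dB → 14.1 dB

14.1 dB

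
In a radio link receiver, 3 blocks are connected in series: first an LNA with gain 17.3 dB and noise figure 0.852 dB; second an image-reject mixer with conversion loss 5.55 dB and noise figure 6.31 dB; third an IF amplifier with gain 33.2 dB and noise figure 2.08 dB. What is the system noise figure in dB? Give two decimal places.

Convert to linear (a loss of L dB is a gain of −L dB): F_i = 10^(NF_i/10), G_i = 10^(G_i,dB/10)
  Stage 1: F_1 = 10^(0.852/10) = 1.217, G_1 = 10^(17.3/10) = 53.70
  Stage 2: F_2 = 10^(6.31/10) = 4.276, G_2 = 10^(−5.55/10) = 0.2786
  Stage 3: F_3 = 10^(2.08/10) = 1.614, G_3 = 10^(33.2/10) = 2089
Friis cascade:
  F = 1.217 + (4.276 − 1)/53.70 + (1.614 − 1)/14.96 = 1.319
NF = 10 log₁₀(1.319) = 1.20 dB

1.20 dB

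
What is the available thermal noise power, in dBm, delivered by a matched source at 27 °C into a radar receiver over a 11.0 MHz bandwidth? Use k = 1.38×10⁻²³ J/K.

T = 27 °C + 273.15 = 300.15 K
P_n = kTB = 1.38×10⁻²³ × 300.15 × 1.10×10⁷ = 4.56×10⁻¹⁴ W
In dBm: 10 log₁₀(4.56×10⁻¹⁴ / 10⁻³) = −103.4 dBm

−103.4 dBm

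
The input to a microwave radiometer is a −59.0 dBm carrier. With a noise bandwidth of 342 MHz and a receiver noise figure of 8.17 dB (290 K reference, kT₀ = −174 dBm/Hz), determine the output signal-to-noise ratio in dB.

21.5 dB

Noise floor: N = −174 + 10 log₁₀(B) + NF
10 log₁₀(3.42×10⁸) = 85.34 dB
N = −174 + 85.34 + 8.17 = −80.49 dBm
SNR = P_sig − N = −59.0 − (−80.49) = 21.49 dB → 21.5 dB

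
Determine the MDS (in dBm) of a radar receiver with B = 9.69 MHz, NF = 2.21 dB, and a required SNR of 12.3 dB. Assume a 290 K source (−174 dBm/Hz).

Sensitivity = −174 + 10 log₁₀(B) + NF + SNR_min
= −174 + 69.86 + 2.21 + 12.3
= −89.63 dBm → −89.6 dBm

−89.6 dBm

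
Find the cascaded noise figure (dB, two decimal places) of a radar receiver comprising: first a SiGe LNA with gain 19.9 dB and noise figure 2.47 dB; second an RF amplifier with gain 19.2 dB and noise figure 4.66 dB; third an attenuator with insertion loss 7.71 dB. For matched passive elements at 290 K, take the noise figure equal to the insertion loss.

Convert to linear (a loss of L dB is a gain of −L dB): F_i = 10^(NF_i/10), G_i = 10^(G_i,dB/10)
  Stage 1: F_1 = 10^(2.47/10) = 1.766, G_1 = 10^(19.9/10) = 97.72
  Stage 2: F_2 = 10^(4.66/10) = 2.924, G_2 = 10^(19.2/10) = 83.18
  Stage 3: F_3 = 10^(7.71/10) = 5.902, G_3 = 10^(−7.71/10) = 0.1694
Friis cascade:
  F = 1.766 + (2.924 − 1)/97.72 + (5.902 − 1)/8128 = 1.786
NF = 10 log₁₀(1.786) = 2.52 dB

2.52 dB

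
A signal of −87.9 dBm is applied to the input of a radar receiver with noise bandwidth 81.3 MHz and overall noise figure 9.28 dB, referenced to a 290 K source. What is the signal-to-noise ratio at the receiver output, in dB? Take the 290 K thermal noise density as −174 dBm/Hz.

−2.3 dB

Noise floor: N = −174 + 10 log₁₀(B) + NF
10 log₁₀(8.13×10⁷) = 79.1 dB
N = −174 + 79.1 + 9.28 = −85.62 dBm
SNR = P_sig − N = −87.9 − (−85.62) = −2.28 dB → −2.3 dB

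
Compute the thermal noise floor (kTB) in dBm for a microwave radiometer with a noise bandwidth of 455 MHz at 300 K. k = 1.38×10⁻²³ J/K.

P_n = kTB = 1.38×10⁻²³ × 300 × 4.55×10⁸ = 1.88×10⁻¹² W
In dBm: 10 log₁₀(1.88×10⁻¹² / 10⁻³) = −87.2 dBm

−87.2 dBm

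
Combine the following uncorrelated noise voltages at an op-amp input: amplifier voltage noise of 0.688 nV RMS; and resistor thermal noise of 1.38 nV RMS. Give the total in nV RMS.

Uncorrelated sources add in power (mean-square): V_tot = √(ΣV_i²)
V_tot = √[(6.88×10⁻¹⁰)² + (1.38×10⁻⁹)²] = 1.54×10⁻⁹ V = 1.54 nV

1.54 nV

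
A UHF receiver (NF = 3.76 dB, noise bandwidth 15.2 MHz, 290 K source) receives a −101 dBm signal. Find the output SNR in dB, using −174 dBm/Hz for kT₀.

Noise floor: N = −174 + 10 log₁₀(B) + NF
10 log₁₀(1.52×10⁷) = 71.82 dB
N = −174 + 71.82 + 3.76 = −98.42 dBm
SNR = P_sig − N = −101 − (−98.42) = −2.58 dB → −2.6 dB

−2.6 dB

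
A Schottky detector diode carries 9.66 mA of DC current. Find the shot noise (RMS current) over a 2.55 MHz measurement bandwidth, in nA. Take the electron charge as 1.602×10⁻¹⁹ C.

88.8 nA

I_n = √(2qI·B)
2qI·B = 2 × 1.602×10⁻¹⁹ × 9.66×10⁻³ × 2.55×10⁶ = 7.89×10⁻¹⁵ A²
I_n = √(7.89×10⁻¹⁵) = 8.88×10⁻⁸ A = 88.8 nA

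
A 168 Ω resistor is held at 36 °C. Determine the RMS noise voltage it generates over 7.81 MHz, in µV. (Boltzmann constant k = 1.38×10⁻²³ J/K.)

T = 36 °C + 273.15 = 309.15 K
V_n = √(4kTRB)
4kTRB = 4 × 1.38×10⁻²³ × 309.15 × 1.68×10² × 7.81×10⁶ = 2.24×10⁻¹¹ V²
V_n = √(2.24×10⁻¹¹) = 4.73×10⁻⁶ V = 4.73 µV

4.73 µV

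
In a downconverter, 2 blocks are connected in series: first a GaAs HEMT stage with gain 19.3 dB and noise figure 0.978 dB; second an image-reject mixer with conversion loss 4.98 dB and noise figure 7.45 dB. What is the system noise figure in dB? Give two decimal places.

1.16 dB

Convert to linear (a loss of L dB is a gain of −L dB): F_i = 10^(NF_i/10), G_i = 10^(G_i,dB/10)
  Stage 1: F_1 = 10^(0.978/10) = 1.253, G_1 = 10^(19.3/10) = 85.11
  Stage 2: F_2 = 10^(7.45/10) = 5.559, G_2 = 10^(−4.98/10) = 0.3177
Friis cascade:
  F = 1.253 + (5.559 − 1)/85.11 = 1.306
NF = 10 log₁₀(1.306) = 1.16 dB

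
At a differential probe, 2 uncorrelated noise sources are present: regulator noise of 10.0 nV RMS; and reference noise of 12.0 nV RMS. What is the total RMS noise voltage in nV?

Uncorrelated sources add in power (mean-square): V_tot = √(ΣV_i²)
V_tot = √[(1.00×10⁻⁸)² + (1.20×10⁻⁸)²] = 1.56×10⁻⁸ V = 15.6 nV

15.6 nV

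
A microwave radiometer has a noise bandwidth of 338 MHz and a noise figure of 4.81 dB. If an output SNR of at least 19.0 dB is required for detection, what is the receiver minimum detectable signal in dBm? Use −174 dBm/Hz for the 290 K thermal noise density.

Sensitivity = −174 + 10 log₁₀(B) + NF + SNR_min
= −174 + 85.29 + 4.81 + 19.0
= −64.90 dBm → −64.9 dBm

−64.9 dBm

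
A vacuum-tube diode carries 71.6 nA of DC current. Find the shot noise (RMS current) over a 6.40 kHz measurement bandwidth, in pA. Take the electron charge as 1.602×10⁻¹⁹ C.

12.1 pA

I_n = √(2qI·B)
2qI·B = 2 × 1.602×10⁻¹⁹ × 7.16×10⁻⁸ × 6.40×10³ = 1.47×10⁻²² A²
I_n = √(1.47×10⁻²²) = 1.21×10⁻¹¹ A = 12.1 pA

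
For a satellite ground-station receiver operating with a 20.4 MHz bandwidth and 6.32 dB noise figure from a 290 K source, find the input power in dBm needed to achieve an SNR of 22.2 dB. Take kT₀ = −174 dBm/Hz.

−72.4 dBm

Sensitivity = −174 + 10 log₁₀(B) + NF + SNR_min
= −174 + 73.1 + 6.32 + 22.2
= −72.38 dBm → −72.4 dBm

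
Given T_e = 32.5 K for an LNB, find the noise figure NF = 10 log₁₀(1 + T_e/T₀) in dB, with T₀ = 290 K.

F = 1 + T_e/T₀ = 1 + 32.5/290 = 1.11207
NF = 10 log₁₀(1.11207) = 0.461 dB

0.461 dB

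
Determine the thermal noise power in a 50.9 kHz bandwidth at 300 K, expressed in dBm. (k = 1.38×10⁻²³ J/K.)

−126.8 dBm

P_n = kTB = 1.38×10⁻²³ × 300 × 5.09×10⁴ = 2.11×10⁻¹⁶ W
In dBm: 10 log₁₀(2.11×10⁻¹⁶ / 10⁻³) = −126.8 dBm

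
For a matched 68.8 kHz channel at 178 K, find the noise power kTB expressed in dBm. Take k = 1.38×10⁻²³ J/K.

−127.7 dBm

P_n = kTB = 1.38×10⁻²³ × 178 × 6.88×10⁴ = 1.69×10⁻¹⁶ W
In dBm: 10 log₁₀(1.69×10⁻¹⁶ / 10⁻³) = −127.7 dBm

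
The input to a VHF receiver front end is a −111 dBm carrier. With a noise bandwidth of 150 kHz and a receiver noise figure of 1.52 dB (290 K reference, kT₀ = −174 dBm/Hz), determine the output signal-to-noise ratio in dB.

Noise floor: N = −174 + 10 log₁₀(B) + NF
10 log₁₀(1.50×10⁵) = 51.76 dB
N = −174 + 51.76 + 1.52 = −120.72 dBm
SNR = P_sig − N = −111 − (−120.72) = 9.72 dB → 9.7 dB

9.7 dB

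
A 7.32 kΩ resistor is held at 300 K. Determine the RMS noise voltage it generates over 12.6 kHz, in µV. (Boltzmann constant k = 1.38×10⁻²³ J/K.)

V_n = √(4kTRB)
4kTRB = 4 × 1.38×10⁻²³ × 300 × 7.32×10³ × 1.26×10⁴ = 1.53×10⁻¹² V²
V_n = √(1.53×10⁻¹²) = 1.24×10⁻⁶ V = 1.24 µV

1.24 µV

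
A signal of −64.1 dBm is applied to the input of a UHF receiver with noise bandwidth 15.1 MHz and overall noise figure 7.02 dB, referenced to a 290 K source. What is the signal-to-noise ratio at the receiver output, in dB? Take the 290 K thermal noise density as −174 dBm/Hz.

Noise floor: N = −174 + 10 log₁₀(B) + NF
10 log₁₀(1.51×10⁷) = 71.79 dB
N = −174 + 71.79 + 7.02 = −95.19 dBm
SNR = P_sig − N = −64.1 − (−95.19) = 31.09 dB → 31.1 dB

31.1 dB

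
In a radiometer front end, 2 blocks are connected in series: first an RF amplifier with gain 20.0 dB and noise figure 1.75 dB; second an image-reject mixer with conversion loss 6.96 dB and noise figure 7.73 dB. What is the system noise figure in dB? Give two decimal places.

1.89 dB

Convert to linear (a loss of L dB is a gain of −L dB): F_i = 10^(NF_i/10), G_i = 10^(G_i,dB/10)
  Stage 1: F_1 = 10^(1.75/10) = 1.496, G_1 = 10^(20.0/10) = 100.0
  Stage 2: F_2 = 10^(7.73/10) = 5.929, G_2 = 10^(−6.96/10) = 0.2014
Friis cascade:
  F = 1.496 + (5.929 − 1)/100.0 = 1.546
NF = 10 log₁₀(1.546) = 1.89 dB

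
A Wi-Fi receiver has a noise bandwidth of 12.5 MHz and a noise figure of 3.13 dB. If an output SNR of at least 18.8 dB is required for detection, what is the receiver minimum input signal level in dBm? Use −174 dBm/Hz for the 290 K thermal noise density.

Sensitivity = −174 + 10 log₁₀(B) + NF + SNR_min
= −174 + 70.97 + 3.13 + 18.8
= −81.10 dBm → −81.1 dBm

−81.1 dBm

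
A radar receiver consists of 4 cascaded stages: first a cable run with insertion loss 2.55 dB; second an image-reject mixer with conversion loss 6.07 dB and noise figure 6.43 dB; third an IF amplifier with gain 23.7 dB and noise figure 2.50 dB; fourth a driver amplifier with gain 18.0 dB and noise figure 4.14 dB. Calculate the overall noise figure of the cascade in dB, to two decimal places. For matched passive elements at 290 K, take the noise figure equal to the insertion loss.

11.34 dB

Convert to linear (a loss of L dB is a gain of −L dB): F_i = 10^(NF_i/10), G_i = 10^(G_i,dB/10)
  Stage 1: F_1 = 10^(2.55/10) = 1.799, G_1 = 10^(−2.55/10) = 0.5559
  Stage 2: F_2 = 10^(6.43/10) = 4.395, G_2 = 10^(−6.07/10) = 0.2472
  Stage 3: F_3 = 10^(2.50/10) = 1.778, G_3 = 10^(23.7/10) = 234.4
  Stage 4: F_4 = 10^(4.14/10) = 2.594, G_4 = 10^(18.0/10) = 63.10
Friis cascade:
  F = 1.799 + (4.395 − 1)/0.5559 + (1.778 − 1)/0.1374 + (2.594 − 1)/32.21 = 13.62
NF = 10 log₁₀(13.62) = 11.34 dB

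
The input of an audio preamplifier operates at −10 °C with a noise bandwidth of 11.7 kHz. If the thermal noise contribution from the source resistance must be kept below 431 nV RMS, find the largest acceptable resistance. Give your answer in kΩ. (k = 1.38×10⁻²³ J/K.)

T = −10 °C + 273.15 = 263.15 K
Johnson–Nyquist: V_n = √(4kTRB) ⇒ R = V_n² / (4kTB)
4kTB = 4 × 1.38×10⁻²³ × 263.15 × 1.17×10⁴ = 1.70×10⁻¹⁶
R = (4.31×10⁻⁷)² / 1.70×10⁻¹⁶ = 1.09×10³ Ω = 1.09 kΩ

1.09 kΩ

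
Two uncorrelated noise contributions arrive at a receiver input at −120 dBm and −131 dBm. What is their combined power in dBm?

Convert to linear, add, convert back:
P₁ = 1.00×10⁻¹⁵ W, P₂ = 7.94×10⁻¹⁷ W
P_tot = 1.08×10⁻¹⁵ W → 10 log₁₀(P_tot / 10⁻³) = −119.7 dBm

−119.7 dBm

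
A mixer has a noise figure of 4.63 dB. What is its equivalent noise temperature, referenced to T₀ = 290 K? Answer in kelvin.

F = 10^(4.63/10) = 2.90402
T_e = (F − 1)·T₀ = (2.90402 − 1) × 290 = 552 K

552 K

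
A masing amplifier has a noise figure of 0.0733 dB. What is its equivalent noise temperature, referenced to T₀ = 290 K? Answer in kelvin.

F = 10^(0.0733/10) = 1.01702
T_e = (F − 1)·T₀ = (1.01702 − 1) × 290 = 4.94 K

4.94 K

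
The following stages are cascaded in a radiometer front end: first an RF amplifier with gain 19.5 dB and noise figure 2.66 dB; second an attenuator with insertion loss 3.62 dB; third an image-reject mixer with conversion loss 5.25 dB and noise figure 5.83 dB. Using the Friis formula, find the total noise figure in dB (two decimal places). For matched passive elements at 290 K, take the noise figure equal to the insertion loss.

Convert to linear (a loss of L dB is a gain of −L dB): F_i = 10^(NF_i/10), G_i = 10^(G_i,dB/10)
  Stage 1: F_1 = 10^(2.66/10) = 1.845, G_1 = 10^(19.5/10) = 89.13
  Stage 2: F_2 = 10^(3.62/10) = 2.301, G_2 = 10^(−3.62/10) = 0.4345
  Stage 3: F_3 = 10^(5.83/10) = 3.828, G_3 = 10^(−5.25/10) = 0.2985
Friis cascade:
  F = 1.845 + (2.301 − 1)/89.13 + (3.828 − 1)/38.73 = 1.933
NF = 10 log₁₀(1.933) = 2.86 dB

2.86 dB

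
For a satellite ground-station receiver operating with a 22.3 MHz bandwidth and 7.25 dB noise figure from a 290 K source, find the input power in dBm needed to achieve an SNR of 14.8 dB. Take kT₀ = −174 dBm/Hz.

−78.5 dBm

Sensitivity = −174 + 10 log₁₀(B) + NF + SNR_min
= −174 + 73.48 + 7.25 + 14.8
= −78.47 dBm → −78.5 dBm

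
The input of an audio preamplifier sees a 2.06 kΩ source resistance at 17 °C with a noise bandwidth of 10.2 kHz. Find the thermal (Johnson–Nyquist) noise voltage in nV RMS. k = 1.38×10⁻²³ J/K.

T = 17 °C + 273.15 = 290.15 K
V_n = √(4kTRB)
4kTRB = 4 × 1.38×10⁻²³ × 290.15 × 2.06×10³ × 1.02×10⁴ = 3.37×10⁻¹³ V²
V_n = √(3.37×10⁻¹³) = 5.80×10⁻⁷ V = 580 nV

580 nV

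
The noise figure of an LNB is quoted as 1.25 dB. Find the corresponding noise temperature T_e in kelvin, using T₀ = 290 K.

96.7 K

F = 10^(1.25/10) = 1.33352
T_e = (F − 1)·T₀ = (1.33352 − 1) × 290 = 96.7 K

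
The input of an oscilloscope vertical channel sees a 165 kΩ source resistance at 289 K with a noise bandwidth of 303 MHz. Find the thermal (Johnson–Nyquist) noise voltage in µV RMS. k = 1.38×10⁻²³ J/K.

V_n = √(4kTRB)
4kTRB = 4 × 1.38×10⁻²³ × 289 × 1.65×10⁵ × 3.03×10⁸ = 7.98×10⁻⁷ V²
V_n = √(7.98×10⁻⁷) = 8.93×10⁻⁴ V = 893 µV

893 µV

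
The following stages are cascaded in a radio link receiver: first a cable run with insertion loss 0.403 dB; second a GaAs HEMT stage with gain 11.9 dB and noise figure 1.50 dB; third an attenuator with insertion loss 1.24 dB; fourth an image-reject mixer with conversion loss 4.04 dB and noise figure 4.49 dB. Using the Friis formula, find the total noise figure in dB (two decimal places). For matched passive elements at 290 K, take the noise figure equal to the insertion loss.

2.42 dB

Convert to linear (a loss of L dB is a gain of −L dB): F_i = 10^(NF_i/10), G_i = 10^(G_i,dB/10)
  Stage 1: F_1 = 10^(0.403/10) = 1.097, G_1 = 10^(−0.403/10) = 0.9114
  Stage 2: F_2 = 10^(1.50/10) = 1.413, G_2 = 10^(11.9/10) = 15.49
  Stage 3: F_3 = 10^(1.24/10) = 1.330, G_3 = 10^(−1.24/10) = 0.7516
  Stage 4: F_4 = 10^(4.49/10) = 2.812, G_4 = 10^(−4.04/10) = 0.3945
Friis cascade:
  F = 1.097 + (1.413 − 1)/0.9114 + (1.330 − 1)/14.12 + (2.812 − 1)/10.61 = 1.744
NF = 10 log₁₀(1.744) = 2.42 dB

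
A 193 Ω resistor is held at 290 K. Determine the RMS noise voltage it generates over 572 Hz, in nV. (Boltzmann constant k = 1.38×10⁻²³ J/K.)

42.0 nV

V_n = √(4kTRB)
4kTRB = 4 × 1.38×10⁻²³ × 290 × 1.93×10² × 5.72×10² = 1.77×10⁻¹⁵ V²
V_n = √(1.77×10⁻¹⁵) = 4.20×10⁻⁸ V = 42.0 nV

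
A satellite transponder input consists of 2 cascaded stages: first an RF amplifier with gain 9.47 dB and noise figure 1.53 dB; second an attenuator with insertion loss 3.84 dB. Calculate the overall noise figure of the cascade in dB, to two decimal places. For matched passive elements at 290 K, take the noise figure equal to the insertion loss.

1.99 dB

Convert to linear (a loss of L dB is a gain of −L dB): F_i = 10^(NF_i/10), G_i = 10^(G_i,dB/10)
  Stage 1: F_1 = 10^(1.53/10) = 1.422, G_1 = 10^(9.47/10) = 8.851
  Stage 2: F_2 = 10^(3.84/10) = 2.421, G_2 = 10^(−3.84/10) = 0.4130
Friis cascade:
  F = 1.422 + (2.421 − 1)/8.851 = 1.583
NF = 10 log₁₀(1.583) = 1.99 dB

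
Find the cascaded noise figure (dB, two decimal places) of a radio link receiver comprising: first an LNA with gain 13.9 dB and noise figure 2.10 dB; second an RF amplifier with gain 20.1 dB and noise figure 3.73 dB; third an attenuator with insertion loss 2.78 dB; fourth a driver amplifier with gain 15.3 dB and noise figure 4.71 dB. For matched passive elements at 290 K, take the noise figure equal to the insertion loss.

Convert to linear (a loss of L dB is a gain of −L dB): F_i = 10^(NF_i/10), G_i = 10^(G_i,dB/10)
  Stage 1: F_1 = 10^(2.10/10) = 1.622, G_1 = 10^(13.9/10) = 24.55
  Stage 2: F_2 = 10^(3.73/10) = 2.360, G_2 = 10^(20.1/10) = 102.3
  Stage 3: F_3 = 10^(2.78/10) = 1.897, G_3 = 10^(−2.78/10) = 0.5272
  Stage 4: F_4 = 10^(4.71/10) = 2.958, G_4 = 10^(15.3/10) = 33.88
Friis cascade:
  F = 1.622 + (2.360 − 1)/24.55 + (1.897 − 1)/2512 + (2.958 − 1)/1324 = 1.679
NF = 10 log₁₀(1.679) = 2.25 dB

2.25 dB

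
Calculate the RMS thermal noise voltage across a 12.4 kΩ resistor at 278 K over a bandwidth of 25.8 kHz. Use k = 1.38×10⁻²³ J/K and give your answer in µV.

2.22 µV

V_n = √(4kTRB)
4kTRB = 4 × 1.38×10⁻²³ × 278 × 1.24×10⁴ × 2.58×10⁴ = 4.91×10⁻¹² V²
V_n = √(4.91×10⁻¹²) = 2.22×10⁻⁶ V = 2.22 µV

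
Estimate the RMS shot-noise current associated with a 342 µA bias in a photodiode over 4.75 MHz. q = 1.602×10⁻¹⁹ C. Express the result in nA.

I_n = √(2qI·B)
2qI·B = 2 × 1.602×10⁻¹⁹ × 3.42×10⁻⁴ × 4.75×10⁶ = 5.20×10⁻¹⁶ A²
I_n = √(5.20×10⁻¹⁶) = 2.28×10⁻⁸ A = 22.8 nA

22.8 nA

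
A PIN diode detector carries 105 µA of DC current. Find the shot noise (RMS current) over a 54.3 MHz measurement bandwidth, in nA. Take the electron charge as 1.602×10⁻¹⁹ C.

42.7 nA

I_n = √(2qI·B)
2qI·B = 2 × 1.602×10⁻¹⁹ × 1.05×10⁻⁴ × 5.43×10⁷ = 1.83×10⁻¹⁵ A²
I_n = √(1.83×10⁻¹⁵) = 4.27×10⁻⁸ A = 42.7 nA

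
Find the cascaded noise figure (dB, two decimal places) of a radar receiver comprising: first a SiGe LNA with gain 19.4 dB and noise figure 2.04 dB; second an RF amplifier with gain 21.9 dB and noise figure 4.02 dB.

Convert to linear (a loss of L dB is a gain of −L dB): F_i = 10^(NF_i/10), G_i = 10^(G_i,dB/10)
  Stage 1: F_1 = 10^(2.04/10) = 1.600, G_1 = 10^(19.4/10) = 87.10
  Stage 2: F_2 = 10^(4.02/10) = 2.523, G_2 = 10^(21.9/10) = 154.9
Friis cascade:
  F = 1.600 + (2.523 − 1)/87.10 = 1.617
NF = 10 log₁₀(1.617) = 2.09 dB

2.09 dB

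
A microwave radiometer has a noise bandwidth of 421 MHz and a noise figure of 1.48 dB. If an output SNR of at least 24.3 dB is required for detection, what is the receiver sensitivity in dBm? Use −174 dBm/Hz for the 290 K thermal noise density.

Sensitivity = −174 + 10 log₁₀(B) + NF + SNR_min
= −174 + 86.24 + 1.48 + 24.3
= −61.98 dBm → −62.0 dBm

−62.0 dBm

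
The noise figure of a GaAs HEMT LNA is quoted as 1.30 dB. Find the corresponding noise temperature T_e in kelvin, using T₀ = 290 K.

101 K

F = 10^(1.30/10) = 1.34896
T_e = (F − 1)·T₀ = (1.34896 − 1) × 290 = 101 K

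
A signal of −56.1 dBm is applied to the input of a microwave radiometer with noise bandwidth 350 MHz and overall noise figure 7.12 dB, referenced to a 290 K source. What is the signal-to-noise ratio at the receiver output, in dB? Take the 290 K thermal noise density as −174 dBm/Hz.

Noise floor: N = −174 + 10 log₁₀(B) + NF
10 log₁₀(3.50×10⁸) = 85.44 dB
N = −174 + 85.44 + 7.12 = −81.44 dBm
SNR = P_sig − N = −56.1 − (−81.44) = 25.34 dB → 25.3 dB

25.3 dB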